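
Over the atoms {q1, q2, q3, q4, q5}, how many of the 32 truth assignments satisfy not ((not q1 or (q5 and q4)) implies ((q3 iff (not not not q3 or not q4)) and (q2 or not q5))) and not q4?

5

Initial set: {(not ((not q1 or (q5 and q4)) implies ((q3 iff (not not not q3 or not q4)) and (q2 or not q5))) and not q4)}.
(not ((not q1 or (q5 and q4)) implies ((q3 iff (not not not q3 or not q4)) and (q2 or not q5))) and not q4): α-rule — add not ((not q1 or (q5 and q4)) implies ((q3 iff (not not not q3 or not q4)) and (q2 or not q5))), not q4.
not ((not q1 or (q5 and q4)) implies ((q3 iff (not not not q3 or not q4)) and (q2 or not q5))): α-rule — add (not q1 or (q5 and q4)), not ((q3 iff (not not not q3 or not q4)) and (q2 or not q5)).
(not q1 or (q5 and q4)): β-rule — branch into not q1  //  (q5 and q4).
  branch 1 (add not q1):
    not ((q3 iff (not not not q3 or not q4)) and (q2 or not q5)): β-rule — branch into not (q3 iff (not not not q3 or not q4))  //  not (q2 or not q5).
      branch 1.1 (add not (q3 iff (not not not q3 or not q4))):
        not (q3 iff (not not not q3 or not q4)): β-rule — branch into q3, not (not not not q3 or not q4)  //  not q3, (not not not q3 or not q4).
          branch 1.1.1 (add q3, not (not not not q3 or not q4)):
            not (not not not q3 or not q4): α-rule — add not not not not q3, not not q4.
            × closes — contains both q4 and not q4.
          branch 1.1.2 (add not q3, (not not not q3 or not q4)):
            (not not not q3 or not q4): β-rule — branch into not not not q3  //  not q4.
              branch 1.1.2.1 (add not not not q3):
                not not not q3: drop double negation, giving not q3.
                ○ open, literals {q1=F, q3=F, q4=F}.
              branch 1.1.2.2 (add not q4):
                ○ open, literals {q1=F, q3=F, q4=F}.
      branch 1.2 (add not (q2 or not q5)):
        not (q2 or not q5): α-rule — add not q2, not not q5.
        ○ open, literals {q1=F, q2=F, q4=F, q5=T}.
  branch 2 (add (q5 and q4)):
    (q5 and q4): α-rule — add q5, q4.
    × closes — contains both q4 and not q4.
2 branches closed, 3 open.
Each open branch fixes some atoms; the unmentioned ones are free. Counting distinct full assignments: branch {q1=F, q3=F, q4=F} (q2, q5) contributes 4 new; branch {q1=F, q3=F, q4=F} (q2, q5) contributes 0 new; branch {q1=F, q2=F, q4=F, q5=T} (q3) contributes 1 new. Total: 5.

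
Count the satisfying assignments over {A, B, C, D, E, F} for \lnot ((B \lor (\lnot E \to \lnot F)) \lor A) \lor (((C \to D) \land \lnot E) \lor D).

41

Initial set: {(\lnot ((B \lor (\lnot E \to \lnot F)) \lor A) \lor (((C \to D) \land \lnot E) \lor D))}.
(\lnot ((B \lor (\lnot E \to \lnot F)) \lor A) \lor (((C \to D) \land \lnot E) \lor D)): β-rule — branch into \lnot ((B \lor (\lnot E \to \lnot F)) \lor A)  //  (((C \to D) \land \lnot E) \lor D).
  branch 1 (add \lnot ((B \lor (\lnot E \to \lnot F)) \lor A)):
    \lnot ((B \lor (\lnot E \to \lnot F)) \lor A): α-rule — add \lnot (B \lor (\lnot E \to \lnot F)), \lnot A.
    \lnot (B \lor (\lnot E \to \lnot F)): α-rule — add \lnot B, \lnot (\lnot E \to \lnot F).
    \lnot (\lnot E \to \lnot F): α-rule — add \lnot E, \lnot \lnot F.
    ○ open, literals {A=F, B=F, E=F, F=T}.
  branch 2 (add (((C \to D) \land \lnot E) \lor D)):
    (((C \to D) \land \lnot E) \lor D): β-rule — branch into ((C \to D) \land \lnot E)  //  D.
      branch 2.1 (add ((C \to D) \land \lnot E)):
        ((C \to D) \land \lnot E): α-rule — add (C \to D), \lnot E.
        (C \to D): β-rule — branch into \lnot C  //  D.
          branch 2.1.1 (add \lnot C):
            ○ open, literals {C=F, E=F}.
          branch 2.1.2 (add D):
            ○ open, literals {D=T, E=F}.
      branch 2.2 (add D):
        ○ open, literals {D=T}.
0 branches closed, 4 open.
Each open branch fixes some atoms; the unmentioned ones are free. Counting distinct full assignments: branch {A=F, B=F, E=F, F=T} (C, D) contributes 4 new; branch {C=F, E=F} (A, B, D, F) contributes 14 new; branch {D=T, E=F} (A, B, C, F) contributes 7 new; branch {D=T} (A, B, C, E, F) contributes 16 new. Total: 41.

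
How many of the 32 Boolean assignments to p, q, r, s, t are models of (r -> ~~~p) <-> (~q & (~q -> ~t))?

Initial set: {T ((r -> ~~~p) <-> (~q & (~q -> ~t)))}.
T ((r -> ~~~p) <-> (~q & (~q -> ~t))): β-rule — branch into T (r -> ~~~p), T (~q & (~q -> ~t))  //  F (r -> ~~~p), F (~q & (~q -> ~t)).
  branch 1 (add T (r -> ~~~p), T (~q & (~q -> ~t))):
    T (~q & (~q -> ~t)): α-rule — add T ~q, T (~q -> ~t).
    T (r -> ~~~p): β-rule — branch into F r  //  T ~~~p.
      branch 1.1 (add F r):
        T (~q -> ~t): β-rule — branch into F ~q  //  T ~t.
          branch 1.1.1 (add F ~q):
            × closes — contains both q and ~q.
          branch 1.1.2 (add T ~t):
            ○ open, literals {q=false, r=false, t=false}.
      branch 1.2 (add T ~~~p):
        T ~~~p: drop double negation, giving T ~p.
        T (~q -> ~t): β-rule — branch into F ~q  //  T ~t.
          branch 1.2.1 (add F ~q):
            × closes — contains both q and ~q.
          branch 1.2.2 (add T ~t):
            ○ open, literals {p=false, q=false, t=false}.
  branch 2 (add F (r -> ~~~p), F (~q & (~q -> ~t))):
    F (r -> ~~~p): α-rule — add T r, F ~~~p.
    F ~~~p: drop double negation, giving F ~p.
    F (~q & (~q -> ~t)): β-rule — branch into F ~q  //  F (~q -> ~t).
      branch 2.1 (add F ~q):
        ○ open, literals {p=true, q=true, r=true}.
      branch 2.2 (add F (~q -> ~t)):
        F (~q -> ~t): α-rule — add T ~q, F ~t.
        ○ open, literals {p=true, q=false, r=true, t=true}.
2 branches closed, 4 open.
Each open branch fixes some atoms; the unmentioned ones are free. Counting distinct full assignments: branch {q=false, r=false, t=false} (p, s) contributes 4 new; branch {p=false, q=false, t=false} (r, s) contributes 2 new; branch {p=true, q=true, r=true} (s, t) contributes 4 new; branch {p=true, q=false, r=true, t=true} (s) contributes 2 new. Total: 12.

12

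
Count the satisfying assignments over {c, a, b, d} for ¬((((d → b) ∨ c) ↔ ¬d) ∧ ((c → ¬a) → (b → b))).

6

Initial set: {¬((((d → b) ∨ c) ↔ ¬d) ∧ ((c → ¬a) → (b → b)))}.
¬((((d → b) ∨ c) ↔ ¬d) ∧ ((c → ¬a) → (b → b))): β-rule — branch into ¬(((d → b) ∨ c) ↔ ¬d)  //  ¬((c → ¬a) → (b → b)).
  branch 1 (add ¬(((d → b) ∨ c) ↔ ¬d)):
    ¬(((d → b) ∨ c) ↔ ¬d): β-rule — branch into ((d → b) ∨ c), ¬¬d  //  ¬((d → b) ∨ c), ¬d.
      branch 1.1 (add ((d → b) ∨ c), ¬¬d):
        ((d → b) ∨ c): β-rule — branch into (d → b)  //  c.
          branch 1.1.1 (add (d → b)):
            (d → b): β-rule — branch into ¬d  //  b.
              branch 1.1.1.1 (add ¬d):
                × closes — contains both d and ¬d.
              branch 1.1.1.2 (add b):
                ○ open, literals {b=T, d=T}.
          branch 1.1.2 (add c):
            ○ open, literals {c=T, d=T}.
      branch 1.2 (add ¬((d → b) ∨ c), ¬d):
        ¬((d → b) ∨ c): α-rule — add ¬(d → b), ¬c.
        ¬(d → b): α-rule — add d, ¬b.
        × closes — contains both d and ¬d.
  branch 2 (add ¬((c → ¬a) → (b → b))):
    ¬((c → ¬a) → (b → b)): α-rule — add (c → ¬a), ¬(b → b).
    ¬(b → b): α-rule — add b, ¬b.
    × closes — contains both b and ¬b.
3 branches closed, 2 open.
Each open branch fixes some atoms; the unmentioned ones are free. Counting distinct full assignments: branch {b=T, d=T} (c, a) contributes 4 new; branch {c=T, d=T} (a, b) contributes 2 new. Total: 6.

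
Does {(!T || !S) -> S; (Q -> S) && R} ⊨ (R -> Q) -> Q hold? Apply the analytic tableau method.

Yes

Initial set: {((!T || !S) -> S); ((Q -> S) && R); !((R -> Q) -> Q)}.
((Q -> S) && R): α-rule — add (Q -> S), R.
!((R -> Q) -> Q): α-rule — add (R -> Q), !Q.
((!T || !S) -> S): β-rule — branch into !(!T || !S)  //  S.
  branch 1 (add !(!T || !S)):
    !(!T || !S): α-rule — add !!T, !!S.
    (Q -> S): β-rule — branch into !Q  //  S.
      branch 1.1 (add !Q):
        (R -> Q): β-rule — branch into !R  //  Q.
          branch 1.1.1 (add !R):
            × closes — contains both R and !R.
          branch 1.1.2 (add Q):
            × closes — contains both Q and !Q.
      branch 1.2 (add S):
        (R -> Q): β-rule — branch into !R  //  Q.
          branch 1.2.1 (add !R):
            × closes — contains both R and !R.
          branch 1.2.2 (add Q):
            × closes — contains both Q and !Q.
  branch 2 (add S):
    (Q -> S): β-rule — branch into !Q  //  S.
      branch 2.1 (add !Q):
        (R -> Q): β-rule — branch into !R  //  Q.
          branch 2.1.1 (add !R):
            × closes — contains both R and !R.
          branch 2.1.2 (add Q):
            × closes — contains both Q and !Q.
      branch 2.2 (add S):
        (R -> Q): β-rule — branch into !R  //  Q.
          branch 2.2.1 (add !R):
            × closes — contains both R and !R.
          branch 2.2.2 (add Q):
            × closes — contains both Q and !Q.
All 8 branches close.
Every branch closed, so the premises entail the conclusion.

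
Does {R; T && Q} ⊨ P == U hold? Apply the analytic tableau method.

No

Initial set: {R; (T && Q); !(P == U)}.
(T && Q): α-rule — add T, Q.
!(P == U): β-rule — branch into P, !U  //  !P, U.
  branch 1 (add P, !U):
    ○ open, literals {P=T, Q=T, R=T, T=T, U=F}.
  branch 2 (add !P, U):
    ○ open, literals {P=F, Q=T, R=T, T=T, U=T}.
0 branches closed, 2 open.
An open branch gives a countermodel: P=T, Q=T, R=T, T=T, U=F (unmentioned atoms arbitrary); the premises hold there but the conclusion fails.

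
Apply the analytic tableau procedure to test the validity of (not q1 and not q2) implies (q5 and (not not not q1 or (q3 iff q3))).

Not valid

Assume the negation and expand:
Initial set: {not ((not q1 and not q2) implies (q5 and (not not not q1 or (q3 iff q3))))}.
not ((not q1 and not q2) implies (q5 and (not not not q1 or (q3 iff q3)))): α-rule — add (not q1 and not q2), not (q5 and (not not not q1 or (q3 iff q3))).
(not q1 and not q2): α-rule — add not q1, not q2.
not (q5 and (not not not q1 or (q3 iff q3))): β-rule — branch into not q5  //  not (not not not q1 or (q3 iff q3)).
  branch 1 (add not q5):
    ○ open, literals {q1=false, q2=false, q5=false}.
  branch 2 (add not (not not not q1 or (q3 iff q3))):
    not (not not not q1 or (q3 iff q3)): α-rule — add not not not not q1, not (q3 iff q3).
    not not not not q1: drop double negation, giving not not q1.
    × closes — contains both q1 and not q1.
1 branch closed, 1 open.
An open branch gives a countermodel: q1=false, q2=false, q5=false (unmentioned atoms arbitrary); under it the original formula is false.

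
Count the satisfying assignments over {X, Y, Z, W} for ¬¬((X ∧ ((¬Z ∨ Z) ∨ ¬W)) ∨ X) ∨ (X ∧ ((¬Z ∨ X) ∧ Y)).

8

Initial set: {(¬¬((X ∧ ((¬Z ∨ Z) ∨ ¬W)) ∨ X) ∨ (X ∧ ((¬Z ∨ X) ∧ Y)))}.
(¬¬((X ∧ ((¬Z ∨ Z) ∨ ¬W)) ∨ X) ∨ (X ∧ ((¬Z ∨ X) ∧ Y))): β-rule — branch into ¬¬((X ∧ ((¬Z ∨ Z) ∨ ¬W)) ∨ X)  //  (X ∧ ((¬Z ∨ X) ∧ Y)).
  branch 1 (add ¬¬((X ∧ ((¬Z ∨ Z) ∨ ¬W)) ∨ X)):
    ¬¬((X ∧ ((¬Z ∨ Z) ∨ ¬W)) ∨ X): drop double negation, giving ((X ∧ ((¬Z ∨ Z) ∨ ¬W)) ∨ X).
    ((X ∧ ((¬Z ∨ Z) ∨ ¬W)) ∨ X): β-rule — branch into (X ∧ ((¬Z ∨ Z) ∨ ¬W))  //  X.
      branch 1.1 (add (X ∧ ((¬Z ∨ Z) ∨ ¬W))):
        (X ∧ ((¬Z ∨ Z) ∨ ¬W)): α-rule — add X, ((¬Z ∨ Z) ∨ ¬W).
        ((¬Z ∨ Z) ∨ ¬W): β-rule — branch into (¬Z ∨ Z)  //  ¬W.
          branch 1.1.1 (add (¬Z ∨ Z)):
            (¬Z ∨ Z): β-rule — branch into ¬Z  //  Z.
              branch 1.1.1.1 (add ¬Z):
                ○ open, literals {X=T, Z=F}.
              branch 1.1.1.2 (add Z):
                ○ open, literals {X=T, Z=T}.
          branch 1.1.2 (add ¬W):
            ○ open, literals {W=F, X=T}.
      branch 1.2 (add X):
        ○ open, literals {X=T}.
  branch 2 (add (X ∧ ((¬Z ∨ X) ∧ Y))):
    (X ∧ ((¬Z ∨ X) ∧ Y)): α-rule — add X, ((¬Z ∨ X) ∧ Y).
    ((¬Z ∨ X) ∧ Y): α-rule — add (¬Z ∨ X), Y.
    (¬Z ∨ X): β-rule — branch into ¬Z  //  X.
      branch 2.1 (add ¬Z):
        ○ open, literals {X=T, Y=T, Z=F}.
      branch 2.2 (add X):
        ○ open, literals {X=T, Y=T}.
0 branches closed, 6 open.
Each open branch fixes some atoms; the unmentioned ones are free. Counting distinct full assignments: branch {X=T, Z=F} (Y, W) contributes 4 new; branch {X=T, Z=T} (Y, W) contributes 4 new; branch {W=F, X=T} (Y, Z) contributes 0 new; branch {X=T} (Y, Z, W) contributes 0 new; branch {X=T, Y=T, Z=F} (W) contributes 0 new; branch {X=T, Y=T} (Z, W) contributes 0 new. Total: 8.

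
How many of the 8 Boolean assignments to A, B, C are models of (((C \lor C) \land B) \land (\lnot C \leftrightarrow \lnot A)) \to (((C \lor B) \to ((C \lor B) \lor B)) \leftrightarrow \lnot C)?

7

Initial set: {((((C \lor C) \land B) \land (\lnot C \leftrightarrow \lnot A)) \to (((C \lor B) \to ((C \lor B) \lor B)) \leftrightarrow \lnot C))}.
((((C \lor C) \land B) \land (\lnot C \leftrightarrow \lnot A)) \to (((C \lor B) \to ((C \lor B) \lor B)) \leftrightarrow \lnot C)): β-rule — branch into \lnot (((C \lor C) \land B) \land (\lnot C \leftrightarrow \lnot A))  //  (((C \lor B) \to ((C \lor B) \lor B)) \leftrightarrow \lnot C).
  branch 1 (add \lnot (((C \lor C) \land B) \land (\lnot C \leftrightarrow \lnot A))):
    \lnot (((C \lor C) \land B) \land (\lnot C \leftrightarrow \lnot A)): β-rule — branch into \lnot ((C \lor C) \land B)  //  \lnot (\lnot C \leftrightarrow \lnot A).
      branch 1.1 (add \lnot ((C \lor C) \land B)):
        \lnot ((C \lor C) \land B): β-rule — branch into \lnot (C \lor C)  //  \lnot B.
          branch 1.1.1 (add \lnot (C \lor C)):
            \lnot (C \lor C): α-rule — add \lnot C, \lnot C.
            ○ open, literals {C=F}.
          branch 1.1.2 (add \lnot B):
            ○ open, literals {B=F}.
      branch 1.2 (add \lnot (\lnot C \leftrightarrow \lnot A)):
        \lnot (\lnot C \leftrightarrow \lnot A): β-rule — branch into \lnot C, \lnot \lnot A  //  \lnot \lnot C, \lnot A.
          branch 1.2.1 (add \lnot C, \lnot \lnot A):
            ○ open, literals {A=T, C=F}.
          branch 1.2.2 (add \lnot \lnot C, \lnot A):
            ○ open, literals {A=F, C=T}.
  branch 2 (add (((C \lor B) \to ((C \lor B) \lor B)) \leftrightarrow \lnot C)):
    (((C \lor B) \to ((C \lor B) \lor B)) \leftrightarrow \lnot C): β-rule — branch into ((C \lor B) \to ((C \lor B) \lor B)), \lnot C  //  \lnot ((C \lor B) \to ((C \lor B) \lor B)), \lnot \lnot C.
      branch 2.1 (add ((C \lor B) \to ((C \lor B) \lor B)), \lnot C):
        ((C \lor B) \to ((C \lor B) \lor B)): β-rule — branch into \lnot (C \lor B)  //  ((C \lor B) \lor B).
          branch 2.1.1 (add \lnot (C \lor B)):
            \lnot (C \lor B): α-rule — add \lnot C, \lnot B.
            ○ open, literals {B=F, C=F}.
          branch 2.1.2 (add ((C \lor B) \lor B)):
            ((C \lor B) \lor B): β-rule — branch into (C \lor B)  //  B.
              branch 2.1.2.1 (add (C \lor B)):
                (C \lor B): β-rule — branch into C  //  B.
                  branch 2.1.2.1.1 (add C):
                    × closes — contains both C and \lnot C.
                  branch 2.1.2.1.2 (add B):
                    ○ open, literals {B=T, C=F}.
              branch 2.1.2.2 (add B):
                ○ open, literals {B=T, C=F}.
      branch 2.2 (add \lnot ((C \lor B) \to ((C \lor B) \lor B)), \lnot \lnot C):
        \lnot ((C \lor B) \to ((C \lor B) \lor B)): α-rule — add (C \lor B), \lnot ((C \lor B) \lor B).
        \lnot ((C \lor B) \lor B): α-rule — add \lnot (C \lor B), \lnot B.
        \lnot (C \lor B): α-rule — add \lnot C, \lnot B.
        × closes — contains both C and \lnot C.
2 branches closed, 7 open.
Each open branch fixes some atoms; the unmentioned ones are free. Counting distinct full assignments: branch {C=F} (A, B) contributes 4 new; branch {B=F} (A, C) contributes 2 new; branch {A=T, C=F} (B) contributes 0 new; branch {A=F, C=T} (B) contributes 1 new; branch {B=F, C=F} (A) contributes 0 new; branch {B=T, C=F} (A) contributes 0 new; branch {B=T, C=F} (A) contributes 0 new. Total: 7.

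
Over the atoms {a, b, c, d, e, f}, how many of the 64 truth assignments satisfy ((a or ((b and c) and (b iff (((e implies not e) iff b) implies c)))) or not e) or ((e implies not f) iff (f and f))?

52

Initial set: {(((a or ((b and c) and (b iff (((e implies not e) iff b) implies c)))) or not e) or ((e implies not f) iff (f and f)))}.
(((a or ((b and c) and (b iff (((e implies not e) iff b) implies c)))) or not e) or ((e implies not f) iff (f and f))): β-rule — branch into ((a or ((b and c) and (b iff (((e implies not e) iff b) implies c)))) or not e)  //  ((e implies not f) iff (f and f)).
  branch 1 (add ((a or ((b and c) and (b iff (((e implies not e) iff b) implies c)))) or not e)):
    ((a or ((b and c) and (b iff (((e implies not e) iff b) implies c)))) or not e): β-rule — branch into (a or ((b and c) and (b iff (((e implies not e) iff b) implies c))))  //  not e.
      branch 1.1 (add (a or ((b and c) and (b iff (((e implies not e) iff b) implies c))))):
        (a or ((b and c) and (b iff (((e implies not e) iff b) implies c)))): β-rule — branch into a  //  ((b and c) and (b iff (((e implies not e) iff b) implies c))).
          branch 1.1.1 (add a):
            ○ open, literals {a=1}.
          branch 1.1.2 (add ((b and c) and (b iff (((e implies not e) iff b) implies c)))):
            ((b and c) and (b iff (((e implies not e) iff b) implies c))): α-rule — add (b and c), (b iff (((e implies not e) iff b) implies c)).
            (b and c): α-rule — add b, c.
            (b iff (((e implies not e) iff b) implies c)): β-rule — branch into b, (((e implies not e) iff b) implies c)  //  not b, not (((e implies not e) iff b) implies c).
              branch 1.1.2.1 (add b, (((e implies not e) iff b) implies c)):
                (((e implies not e) iff b) implies c): β-rule — branch into not ((e implies not e) iff b)  //  c.
                  branch 1.1.2.1.1 (add not ((e implies not e) iff b)):
                    not ((e implies not e) iff b): β-rule — branch into (e implies not e), not b  //  not (e implies not e), b.
                      branch 1.1.2.1.1.1 (add (e implies not e), not b):
                        × closes — contains both b and not b.
                      branch 1.1.2.1.1.2 (add not (e implies not e), b):
                        not (e implies not e): α-rule — add e, not not e.
                        ○ open, literals {b=1, c=1, e=1}.
                  branch 1.1.2.1.2 (add c):
                    ○ open, literals {b=1, c=1}.
              branch 1.1.2.2 (add not b, not (((e implies not e) iff b) implies c)):
                × closes — contains both b and not b.
      branch 1.2 (add not e):
        ○ open, literals {e=0}.
  branch 2 (add ((e implies not f) iff (f and f))):
    ((e implies not f) iff (f and f)): β-rule — branch into (e implies not f), (f and f)  //  not (e implies not f), not (f and f).
      branch 2.1 (add (e implies not f), (f and f)):
        (f and f): α-rule — add f, f.
        (e implies not f): β-rule — branch into not e  //  not f.
          branch 2.1.1 (add not e):
            ○ open, literals {e=0, f=1}.
          branch 2.1.2 (add not f):
            × closes — contains both f and not f.
      branch 2.2 (add not (e implies not f), not (f and f)):
        not (e implies not f): α-rule — add e, not not f.
        not (f and f): β-rule — branch into not f  //  not f.
          branch 2.2.1 (add not f):
            × closes — contains both f and not f.
          branch 2.2.2 (add not f):
            × closes — contains both f and not f.
5 branches closed, 5 open.
Each open branch fixes some atoms; the unmentioned ones are free. Counting distinct full assignments: branch {a=1} (b, c, d, e, f) contributes 32 new; branch {b=1, c=1, e=1} (a, d, f) contributes 4 new; branch {b=1, c=1} (a, d, e, f) contributes 4 new; branch {e=0} (a, b, c, d, f) contributes 12 new; branch {e=0, f=1} (a, b, c, d) contributes 0 new. Total: 52.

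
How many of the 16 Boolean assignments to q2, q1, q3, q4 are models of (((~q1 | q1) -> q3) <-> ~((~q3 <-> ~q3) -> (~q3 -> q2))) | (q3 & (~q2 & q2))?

4

Initial set: {((((~q1 | q1) -> q3) <-> ~((~q3 <-> ~q3) -> (~q3 -> q2))) | (q3 & (~q2 & q2)))}.
((((~q1 | q1) -> q3) <-> ~((~q3 <-> ~q3) -> (~q3 -> q2))) | (q3 & (~q2 & q2))): β-rule — branch into (((~q1 | q1) -> q3) <-> ~((~q3 <-> ~q3) -> (~q3 -> q2)))  //  (q3 & (~q2 & q2)).
  branch 1 (add (((~q1 | q1) -> q3) <-> ~((~q3 <-> ~q3) -> (~q3 -> q2)))):
    (((~q1 | q1) -> q3) <-> ~((~q3 <-> ~q3) -> (~q3 -> q2))): β-rule — branch into ((~q1 | q1) -> q3), ~((~q3 <-> ~q3) -> (~q3 -> q2))  //  ~((~q1 | q1) -> q3), ~~((~q3 <-> ~q3) -> (~q3 -> q2)).
      branch 1.1 (add ((~q1 | q1) -> q3), ~((~q3 <-> ~q3) -> (~q3 -> q2))):
        ~((~q3 <-> ~q3) -> (~q3 -> q2)): α-rule — add (~q3 <-> ~q3), ~(~q3 -> q2).
        ~(~q3 -> q2): α-rule — add ~q3, ~q2.
        ((~q1 | q1) -> q3): β-rule — branch into ~(~q1 | q1)  //  q3.
          branch 1.1.1 (add ~(~q1 | q1)):
            ~(~q1 | q1): α-rule — add ~~q1, ~q1.
            × closes — contains both q1 and ~q1.
          branch 1.1.2 (add q3):
            × closes — contains both q3 and ~q3.
      branch 1.2 (add ~((~q1 | q1) -> q3), ~~((~q3 <-> ~q3) -> (~q3 -> q2))):
        ~((~q1 | q1) -> q3): α-rule — add (~q1 | q1), ~q3.
        ~~((~q3 <-> ~q3) -> (~q3 -> q2)): β-rule — branch into ~(~q3 <-> ~q3)  //  (~q3 -> q2).
          branch 1.2.1 (add ~(~q3 <-> ~q3)):
            (~q1 | q1): β-rule — branch into ~q1  //  q1.
              branch 1.2.1.1 (add ~q1):
                ~(~q3 <-> ~q3): β-rule — branch into ~q3, ~~q3  //  ~~q3, ~q3.
                  branch 1.2.1.1.1 (add ~q3, ~~q3):
                    × closes — contains both q3 and ~q3.
                  branch 1.2.1.1.2 (add ~~q3, ~q3):
                    × closes — contains both q3 and ~q3.
              branch 1.2.1.2 (add q1):
                ~(~q3 <-> ~q3): β-rule — branch into ~q3, ~~q3  //  ~~q3, ~q3.
                  branch 1.2.1.2.1 (add ~q3, ~~q3):
                    × closes — contains both q3 and ~q3.
                  branch 1.2.1.2.2 (add ~~q3, ~q3):
                    × closes — contains both q3 and ~q3.
          branch 1.2.2 (add (~q3 -> q2)):
            (~q1 | q1): β-rule — branch into ~q1  //  q1.
              branch 1.2.2.1 (add ~q1):
                (~q3 -> q2): β-rule — branch into ~~q3  //  q2.
                  branch 1.2.2.1.1 (add ~~q3):
                    × closes — contains both q3 and ~q3.
                  branch 1.2.2.1.2 (add q2):
                    ○ open, literals {q1=false, q2=true, q3=false}.
              branch 1.2.2.2 (add q1):
                (~q3 -> q2): β-rule — branch into ~~q3  //  q2.
                  branch 1.2.2.2.1 (add ~~q3):
                    × closes — contains both q3 and ~q3.
                  branch 1.2.2.2.2 (add q2):
                    ○ open, literals {q1=true, q2=true, q3=false}.
  branch 2 (add (q3 & (~q2 & q2))):
    (q3 & (~q2 & q2)): α-rule — add q3, (~q2 & q2).
    (~q2 & q2): α-rule — add ~q2, q2.
    × closes — contains both q2 and ~q2.
9 branches closed, 2 open.
Each open branch fixes some atoms; the unmentioned ones are free. Counting distinct full assignments: branch {q1=false, q2=true, q3=false} (q4) contributes 2 new; branch {q1=true, q2=true, q3=false} (q4) contributes 2 new. Total: 4.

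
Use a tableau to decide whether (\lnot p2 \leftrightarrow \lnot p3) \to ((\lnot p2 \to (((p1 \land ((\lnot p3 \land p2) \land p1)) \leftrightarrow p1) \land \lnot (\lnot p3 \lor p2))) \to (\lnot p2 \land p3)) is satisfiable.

Satisfiable

Initial set: {((\lnot p2 \leftrightarrow \lnot p3) \to ((\lnot p2 \to (((p1 \land ((\lnot p3 \land p2) \land p1)) \leftrightarrow p1) \land \lnot (\lnot p3 \lor p2))) \to (\lnot p2 \land p3)))}.
((\lnot p2 \leftrightarrow \lnot p3) \to ((\lnot p2 \to (((p1 \land ((\lnot p3 \land p2) \land p1)) \leftrightarrow p1) \land \lnot (\lnot p3 \lor p2))) \to (\lnot p2 \land p3))): β-rule — branch into \lnot (\lnot p2 \leftrightarrow \lnot p3)  //  ((\lnot p2 \to (((p1 \land ((\lnot p3 \land p2) \land p1)) \leftrightarrow p1) \land \lnot (\lnot p3 \lor p2))) \to (\lnot p2 \land p3)).
  branch 1 (add \lnot (\lnot p2 \leftrightarrow \lnot p3)):
    \lnot (\lnot p2 \leftrightarrow \lnot p3): β-rule — branch into \lnot p2, \lnot \lnot p3  //  \lnot \lnot p2, \lnot p3.
      branch 1.1 (add \lnot p2, \lnot \lnot p3):
        ○ open, literals {p2=F, p3=T}.
      branch 1.2 (add \lnot \lnot p2, \lnot p3):
        ○ open, literals {p2=T, p3=F}.
  branch 2 (add ((\lnot p2 \to (((p1 \land ((\lnot p3 \land p2) \land p1)) \leftrightarrow p1) \land \lnot (\lnot p3 \lor p2))) \to (\lnot p2 \land p3))):
    ((\lnot p2 \to (((p1 \land ((\lnot p3 \land p2) \land p1)) \leftrightarrow p1) \land \lnot (\lnot p3 \lor p2))) \to (\lnot p2 \land p3)): β-rule — branch into \lnot (\lnot p2 \to (((p1 \land ((\lnot p3 \land p2) \land p1)) \leftrightarrow p1) \land \lnot (\lnot p3 \lor p2)))  //  (\lnot p2 \land p3).
      branch 2.1 (add \lnot (\lnot p2 \to (((p1 \land ((\lnot p3 \land p2) \land p1)) \leftrightarrow p1) \land \lnot (\lnot p3 \lor p2)))):
        \lnot (\lnot p2 \to (((p1 \land ((\lnot p3 \land p2) \land p1)) \leftrightarrow p1) \land \lnot (\lnot p3 \lor p2))): α-rule — add \lnot p2, \lnot (((p1 \land ((\lnot p3 \land p2) \land p1)) \leftrightarrow p1) \land \lnot (\lnot p3 \lor p2)).
        \lnot (((p1 \land ((\lnot p3 \land p2) \land p1)) \leftrightarrow p1) \land \lnot (\lnot p3 \lor p2)): β-rule — branch into \lnot ((p1 \land ((\lnot p3 \land p2) \land p1)) \leftrightarrow p1)  //  \lnot \lnot (\lnot p3 \lor p2).
          branch 2.1.1 (add \lnot ((p1 \land ((\lnot p3 \land p2) \land p1)) \leftrightarrow p1)):
            \lnot ((p1 \land ((\lnot p3 \land p2) \land p1)) \leftrightarrow p1): β-rule — branch into (p1 \land ((\lnot p3 \land p2) \land p1)), \lnot p1  //  \lnot (p1 \land ((\lnot p3 \land p2) \land p1)), p1.
              branch 2.1.1.1 (add (p1 \land ((\lnot p3 \land p2) \land p1)), \lnot p1):
                (p1 \land ((\lnot p3 \land p2) \land p1)): α-rule — add p1, ((\lnot p3 \land p2) \land p1).
                × closes — contains both p1 and \lnot p1.
              branch 2.1.1.2 (add \lnot (p1 \land ((\lnot p3 \land p2) \land p1)), p1):
                \lnot (p1 \land ((\lnot p3 \land p2) \land p1)): β-rule — branch into \lnot p1  //  \lnot ((\lnot p3 \land p2) \land p1).
                  branch 2.1.1.2.1 (add \lnot p1):
                    × closes — contains both p1 and \lnot p1.
                  branch 2.1.1.2.2 (add \lnot ((\lnot p3 \land p2) \land p1)):
                    \lnot ((\lnot p3 \land p2) \land p1): β-rule — branch into \lnot (\lnot p3 \land p2)  //  \lnot p1.
                      branch 2.1.1.2.2.1 (add \lnot (\lnot p3 \land p2)):
                        \lnot (\lnot p3 \land p2): β-rule — branch into \lnot \lnot p3  //  \lnot p2.
                          branch 2.1.1.2.2.1.1 (add \lnot \lnot p3):
                            ○ open, literals {p1=T, p2=F, p3=T}.
                          branch 2.1.1.2.2.1.2 (add \lnot p2):
                            ○ open, literals {p1=T, p2=F}.
                      branch 2.1.1.2.2.2 (add \lnot p1):
                        × closes — contains both p1 and \lnot p1.
          branch 2.1.2 (add \lnot \lnot (\lnot p3 \lor p2)):
            \lnot \lnot (\lnot p3 \lor p2): β-rule — branch into \lnot p3  //  p2.
              branch 2.1.2.1 (add \lnot p3):
                ○ open, literals {p2=F, p3=F}.
              branch 2.1.2.2 (add p2):
                × closes — contains both p2 and \lnot p2.
      branch 2.2 (add (\lnot p2 \land p3)):
        (\lnot p2 \land p3): α-rule — add \lnot p2, p3.
        ○ open, literals {p2=F, p3=T}.
4 branches closed, 6 open.
An open branch gives a satisfying assignment: p2=F, p3=T.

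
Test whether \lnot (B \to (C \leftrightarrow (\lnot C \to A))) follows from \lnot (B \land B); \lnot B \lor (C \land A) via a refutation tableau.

No

Initial set: {T \lnot (B \land B); T (\lnot B \lor (C \land A)); F \lnot (B \to (C \leftrightarrow (\lnot C \to A)))}.
T \lnot (B \land B): β-rule — branch into F B  //  F B.
  branch 1 (add F B):
    T (\lnot B \lor (C \land A)): β-rule — branch into T \lnot B  //  T (C \land A).
      branch 1.1 (add T \lnot B):
        F \lnot (B \to (C \leftrightarrow (\lnot C \to A))): β-rule — branch into F B  //  T (C \leftrightarrow (\lnot C \to A)).
          branch 1.1.1 (add F B):
            ○ open, literals {B=false}.
          branch 1.1.2 (add T (C \leftrightarrow (\lnot C \to A))):
            T (C \leftrightarrow (\lnot C \to A)): β-rule — branch into T C, T (\lnot C \to A)  //  F C, F (\lnot C \to A).
              branch 1.1.2.1 (add T C, T (\lnot C \to A)):
                T (\lnot C \to A): β-rule — branch into F \lnot C  //  T A.
                  branch 1.1.2.1.1 (add F \lnot C):
                    ○ open, literals {B=false, C=true}.
                  branch 1.1.2.1.2 (add T A):
                    ○ open, literals {A=true, B=false, C=true}.
              branch 1.1.2.2 (add F C, F (\lnot C \to A)):
                F (\lnot C \to A): α-rule — add T \lnot C, F A.
                ○ open, literals {A=false, B=false, C=false}.
      branch 1.2 (add T (C \land A)):
        T (C \land A): α-rule — add T C, T A.
        F \lnot (B \to (C \leftrightarrow (\lnot C \to A))): β-rule — branch into F B  //  T (C \leftrightarrow (\lnot C \to A)).
          branch 1.2.1 (add F B):
            ○ open, literals {A=true, B=false, C=true}.
          branch 1.2.2 (add T (C \leftrightarrow (\lnot C \to A))):
            T (C \leftrightarrow (\lnot C \to A)): β-rule — branch into T C, T (\lnot C \to A)  //  F C, F (\lnot C \to A).
              branch 1.2.2.1 (add T C, T (\lnot C \to A)):
                T (\lnot C \to A): β-rule — branch into F \lnot C  //  T A.
                  branch 1.2.2.1.1 (add F \lnot C):
                    ○ open, literals {A=true, B=false, C=true}.
                  branch 1.2.2.1.2 (add T A):
                    ○ open, literals {A=true, B=false, C=true}.
              branch 1.2.2.2 (add F C, F (\lnot C \to A)):
                × closes — contains both C and \lnot C.
  branch 2 (add F B):
    T (\lnot B \lor (C \land A)): β-rule — branch into T \lnot B  //  T (C \land A).
      branch 2.1 (add T \lnot B):
        F \lnot (B \to (C \leftrightarrow (\lnot C \to A))): β-rule — branch into F B  //  T (C \leftrightarrow (\lnot C \to A)).
          branch 2.1.1 (add F B):
            ○ open, literals {B=false}.
          branch 2.1.2 (add T (C \leftrightarrow (\lnot C \to A))):
            T (C \leftrightarrow (\lnot C \to A)): β-rule — branch into T C, T (\lnot C \to A)  //  F C, F (\lnot C \to A).
              branch 2.1.2.1 (add T C, T (\lnot C \to A)):
                T (\lnot C \to A): β-rule — branch into F \lnot C  //  T A.
                  branch 2.1.2.1.1 (add F \lnot C):
                    ○ open, literals {B=false, C=true}.
                  branch 2.1.2.1.2 (add T A):
                    ○ open, literals {A=true, B=false, C=true}.
              branch 2.1.2.2 (add F C, F (\lnot C \to A)):
                F (\lnot C \to A): α-rule — add T \lnot C, F A.
                ○ open, literals {A=false, B=false, C=false}.
      branch 2.2 (add T (C \land A)):
        T (C \land A): α-rule — add T C, T A.
        F \lnot (B \to (C \leftrightarrow (\lnot C \to A))): β-rule — branch into F B  //  T (C \leftrightarrow (\lnot C \to A)).
          branch 2.2.1 (add F B):
            ○ open, literals {A=true, B=false, C=true}.
          branch 2.2.2 (add T (C \leftrightarrow (\lnot C \to A))):
            T (C \leftrightarrow (\lnot C \to A)): β-rule — branch into T C, T (\lnot C \to A)  //  F C, F (\lnot C \to A).
              branch 2.2.2.1 (add T C, T (\lnot C \to A)):
                T (\lnot C \to A): β-rule — branch into F \lnot C  //  T A.
                  branch 2.2.2.1.1 (add F \lnot C):
                    ○ open, literals {A=true, B=false, C=true}.
                  branch 2.2.2.1.2 (add T A):
                    ○ open, literals {A=true, B=false, C=true}.
              branch 2.2.2.2 (add F C, F (\lnot C \to A)):
                × closes — contains both C and \lnot C.
2 branches closed, 14 open.
An open branch gives a countermodel: B=false (unmentioned atoms arbitrary); the premises hold there but the conclusion fails.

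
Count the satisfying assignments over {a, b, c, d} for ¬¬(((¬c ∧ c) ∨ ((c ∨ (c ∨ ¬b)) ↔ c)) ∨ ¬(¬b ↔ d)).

14

Initial set: {¬¬(((¬c ∧ c) ∨ ((c ∨ (c ∨ ¬b)) ↔ c)) ∨ ¬(¬b ↔ d))}.
¬¬(((¬c ∧ c) ∨ ((c ∨ (c ∨ ¬b)) ↔ c)) ∨ ¬(¬b ↔ d)): drop double negation, giving (((¬c ∧ c) ∨ ((c ∨ (c ∨ ¬b)) ↔ c)) ∨ ¬(¬b ↔ d)).
(((¬c ∧ c) ∨ ((c ∨ (c ∨ ¬b)) ↔ c)) ∨ ¬(¬b ↔ d)): β-rule — branch into ((¬c ∧ c) ∨ ((c ∨ (c ∨ ¬b)) ↔ c))  //  ¬(¬b ↔ d).
  branch 1 (add ((¬c ∧ c) ∨ ((c ∨ (c ∨ ¬b)) ↔ c))):
    ((¬c ∧ c) ∨ ((c ∨ (c ∨ ¬b)) ↔ c)): β-rule — branch into (¬c ∧ c)  //  ((c ∨ (c ∨ ¬b)) ↔ c).
      branch 1.1 (add (¬c ∧ c)):
        (¬c ∧ c): α-rule — add ¬c, c.
        × closes — contains both c and ¬c.
      branch 1.2 (add ((c ∨ (c ∨ ¬b)) ↔ c)):
        ((c ∨ (c ∨ ¬b)) ↔ c): β-rule — branch into (c ∨ (c ∨ ¬b)), c  //  ¬(c ∨ (c ∨ ¬b)), ¬c.
          branch 1.2.1 (add (c ∨ (c ∨ ¬b)), c):
            (c ∨ (c ∨ ¬b)): β-rule — branch into c  //  (c ∨ ¬b).
              branch 1.2.1.1 (add c):
                ○ open, literals {c=T}.
              branch 1.2.1.2 (add (c ∨ ¬b)):
                (c ∨ ¬b): β-rule — branch into c  //  ¬b.
                  branch 1.2.1.2.1 (add c):
                    ○ open, literals {c=T}.
                  branch 1.2.1.2.2 (add ¬b):
                    ○ open, literals {b=F, c=T}.
          branch 1.2.2 (add ¬(c ∨ (c ∨ ¬b)), ¬c):
            ¬(c ∨ (c ∨ ¬b)): α-rule — add ¬c, ¬(c ∨ ¬b).
            ¬(c ∨ ¬b): α-rule — add ¬c, ¬¬b.
            ○ open, literals {b=T, c=F}.
  branch 2 (add ¬(¬b ↔ d)):
    ¬(¬b ↔ d): β-rule — branch into ¬b, ¬d  //  ¬¬b, d.
      branch 2.1 (add ¬b, ¬d):
        ○ open, literals {b=F, d=F}.
      branch 2.2 (add ¬¬b, d):
        ○ open, literals {b=T, d=T}.
1 branch closed, 6 open.
Each open branch fixes some atoms; the unmentioned ones are free. Counting distinct full assignments: branch {c=T} (a, b, d) contributes 8 new; branch {c=T} (a, b, d) contributes 0 new; branch {b=F, c=T} (a, d) contributes 0 new; branch {b=T, c=F} (a, d) contributes 4 new; branch {b=F, d=F} (a, c) contributes 2 new; branch {b=T, d=T} (a, c) contributes 0 new. Total: 14.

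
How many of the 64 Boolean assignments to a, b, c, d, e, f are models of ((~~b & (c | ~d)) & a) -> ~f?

Initial set: {(((~~b & (c | ~d)) & a) -> ~f)}.
(((~~b & (c | ~d)) & a) -> ~f): β-rule — branch into ~((~~b & (c | ~d)) & a)  //  ~f.
  branch 1 (add ~((~~b & (c | ~d)) & a)):
    ~((~~b & (c | ~d)) & a): β-rule — branch into ~(~~b & (c | ~d))  //  ~a.
      branch 1.1 (add ~(~~b & (c | ~d))):
        ~(~~b & (c | ~d)): β-rule — branch into ~~~b  //  ~(c | ~d).
          branch 1.1.1 (add ~~~b):
            ~~~b: drop double negation, giving ~b.
            ○ open, literals {b=0}.
          branch 1.1.2 (add ~(c | ~d)):
            ~(c | ~d): α-rule — add ~c, ~~d.
            ○ open, literals {c=0, d=1}.
      branch 1.2 (add ~a):
        ○ open, literals {a=0}.
  branch 2 (add ~f):
    ○ open, literals {f=0}.
0 branches closed, 4 open.
Each open branch fixes some atoms; the unmentioned ones are free. Counting distinct full assignments: branch {b=0} (a, c, d, e, f) contributes 32 new; branch {c=0, d=1} (a, b, e, f) contributes 8 new; branch {a=0} (b, c, d, e, f) contributes 12 new; branch {f=0} (a, b, c, d, e) contributes 6 new. Total: 58.

58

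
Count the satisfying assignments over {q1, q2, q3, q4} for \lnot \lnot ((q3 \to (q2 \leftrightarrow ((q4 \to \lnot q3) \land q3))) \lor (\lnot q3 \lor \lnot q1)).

14

Initial set: {T \lnot \lnot ((q3 \to (q2 \leftrightarrow ((q4 \to \lnot q3) \land q3))) \lor (\lnot q3 \lor \lnot q1))}.
T \lnot \lnot ((q3 \to (q2 \leftrightarrow ((q4 \to \lnot q3) \land q3))) \lor (\lnot q3 \lor \lnot q1)): drop double negation, giving T ((q3 \to (q2 \leftrightarrow ((q4 \to \lnot q3) \land q3))) \lor (\lnot q3 \lor \lnot q1)).
T ((q3 \to (q2 \leftrightarrow ((q4 \to \lnot q3) \land q3))) \lor (\lnot q3 \lor \lnot q1)): β-rule — branch into T (q3 \to (q2 \leftrightarrow ((q4 \to \lnot q3) \land q3)))  //  T (\lnot q3 \lor \lnot q1).
  branch 1 (add T (q3 \to (q2 \leftrightarrow ((q4 \to \lnot q3) \land q3)))):
    T (q3 \to (q2 \leftrightarrow ((q4 \to \lnot q3) \land q3))): β-rule — branch into F q3  //  T (q2 \leftrightarrow ((q4 \to \lnot q3) \land q3)).
      branch 1.1 (add F q3):
        ○ open, literals {q3=F}.
      branch 1.2 (add T (q2 \leftrightarrow ((q4 \to \lnot q3) \land q3))):
        T (q2 \leftrightarrow ((q4 \to \lnot q3) \land q3)): β-rule — branch into T q2, T ((q4 \to \lnot q3) \land q3)  //  F q2, F ((q4 \to \lnot q3) \land q3).
          branch 1.2.1 (add T q2, T ((q4 \to \lnot q3) \land q3)):
            T ((q4 \to \lnot q3) \land q3): α-rule — add T (q4 \to \lnot q3), T q3.
            T (q4 \to \lnot q3): β-rule — branch into F q4  //  T \lnot q3.
              branch 1.2.1.1 (add F q4):
                ○ open, literals {q2=T, q3=T, q4=F}.
              branch 1.2.1.2 (add T \lnot q3):
                × closes — contains both q3 and \lnot q3.
          branch 1.2.2 (add F q2, F ((q4 \to \lnot q3) \land q3)):
            F ((q4 \to \lnot q3) \land q3): β-rule — branch into F (q4 \to \lnot q3)  //  F q3.
              branch 1.2.2.1 (add F (q4 \to \lnot q3)):
                F (q4 \to \lnot q3): α-rule — add T q4, F \lnot q3.
                ○ open, literals {q2=F, q3=T, q4=T}.
              branch 1.2.2.2 (add F q3):
                ○ open, literals {q2=F, q3=F}.
  branch 2 (add T (\lnot q3 \lor \lnot q1)):
    T (\lnot q3 \lor \lnot q1): β-rule — branch into T \lnot q3  //  T \lnot q1.
      branch 2.1 (add T \lnot q3):
        ○ open, literals {q3=F}.
      branch 2.2 (add T \lnot q1):
        ○ open, literals {q1=F}.
1 branch closed, 6 open.
Each open branch fixes some atoms; the unmentioned ones are free. Counting distinct full assignments: branch {q3=F} (q1, q2, q4) contributes 8 new; branch {q2=T, q3=T, q4=F} (q1) contributes 2 new; branch {q2=F, q3=T, q4=T} (q1) contributes 2 new; branch {q2=F, q3=F} (q1, q4) contributes 0 new; branch {q3=F} (q1, q2, q4) contributes 0 new; branch {q1=F} (q2, q3, q4) contributes 2 new. Total: 14.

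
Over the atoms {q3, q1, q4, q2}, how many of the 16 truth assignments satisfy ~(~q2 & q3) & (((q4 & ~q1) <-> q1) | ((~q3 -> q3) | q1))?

10

Initial set: {(~(~q2 & q3) & (((q4 & ~q1) <-> q1) | ((~q3 -> q3) | q1)))}.
(~(~q2 & q3) & (((q4 & ~q1) <-> q1) | ((~q3 -> q3) | q1))): α-rule — add ~(~q2 & q3), (((q4 & ~q1) <-> q1) | ((~q3 -> q3) | q1)).
~(~q2 & q3): β-rule — branch into ~~q2  //  ~q3.
  branch 1 (add ~~q2):
    (((q4 & ~q1) <-> q1) | ((~q3 -> q3) | q1)): β-rule — branch into ((q4 & ~q1) <-> q1)  //  ((~q3 -> q3) | q1).
      branch 1.1 (add ((q4 & ~q1) <-> q1)):
        ((q4 & ~q1) <-> q1): β-rule — branch into (q4 & ~q1), q1  //  ~(q4 & ~q1), ~q1.
          branch 1.1.1 (add (q4 & ~q1), q1):
            (q4 & ~q1): α-rule — add q4, ~q1.
            × closes — contains both q1 and ~q1.
          branch 1.1.2 (add ~(q4 & ~q1), ~q1):
            ~(q4 & ~q1): β-rule — branch into ~q4  //  ~~q1.
              branch 1.1.2.1 (add ~q4):
                ○ open, literals {q1=0, q2=1, q4=0}.
              branch 1.1.2.2 (add ~~q1):
                × closes — contains both q1 and ~q1.
      branch 1.2 (add ((~q3 -> q3) | q1)):
        ((~q3 -> q3) | q1): β-rule — branch into (~q3 -> q3)  //  q1.
          branch 1.2.1 (add (~q3 -> q3)):
            (~q3 -> q3): β-rule — branch into ~~q3  //  q3.
              branch 1.2.1.1 (add ~~q3):
                ○ open, literals {q2=1, q3=1}.
              branch 1.2.1.2 (add q3):
                ○ open, literals {q2=1, q3=1}.
          branch 1.2.2 (add q1):
            ○ open, literals {q1=1, q2=1}.
  branch 2 (add ~q3):
    (((q4 & ~q1) <-> q1) | ((~q3 -> q3) | q1)): β-rule — branch into ((q4 & ~q1) <-> q1)  //  ((~q3 -> q3) | q1).
      branch 2.1 (add ((q4 & ~q1) <-> q1)):
        ((q4 & ~q1) <-> q1): β-rule — branch into (q4 & ~q1), q1  //  ~(q4 & ~q1), ~q1.
          branch 2.1.1 (add (q4 & ~q1), q1):
            (q4 & ~q1): α-rule — add q4, ~q1.
            × closes — contains both q1 and ~q1.
          branch 2.1.2 (add ~(q4 & ~q1), ~q1):
            ~(q4 & ~q1): β-rule — branch into ~q4  //  ~~q1.
              branch 2.1.2.1 (add ~q4):
                ○ open, literals {q1=0, q3=0, q4=0}.
              branch 2.1.2.2 (add ~~q1):
                × closes — contains both q1 and ~q1.
      branch 2.2 (add ((~q3 -> q3) | q1)):
        ((~q3 -> q3) | q1): β-rule — branch into (~q3 -> q3)  //  q1.
          branch 2.2.1 (add (~q3 -> q3)):
            (~q3 -> q3): β-rule — branch into ~~q3  //  q3.
              branch 2.2.1.1 (add ~~q3):
                × closes — contains both q3 and ~q3.
              branch 2.2.1.2 (add q3):
                × closes — contains both q3 and ~q3.
          branch 2.2.2 (add q1):
            ○ open, literals {q1=1, q3=0}.
6 branches closed, 6 open.
Each open branch fixes some atoms; the unmentioned ones are free. Counting distinct full assignments: branch {q1=0, q2=1, q4=0} (q3) contributes 2 new; branch {q2=1, q3=1} (q1, q4) contributes 3 new; branch {q2=1, q3=1} (q1, q4) contributes 0 new; branch {q1=1, q2=1} (q3, q4) contributes 2 new; branch {q1=0, q3=0, q4=0} (q2) contributes 1 new; branch {q1=1, q3=0} (q4, q2) contributes 2 new. Total: 10.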